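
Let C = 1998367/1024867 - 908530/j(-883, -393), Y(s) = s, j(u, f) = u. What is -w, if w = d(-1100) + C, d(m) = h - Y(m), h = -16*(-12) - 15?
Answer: -2088517778968/904957561 ≈ -2307.9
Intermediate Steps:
h = 177 (h = 192 - 15 = 177)
d(m) = 177 - m
C = 932886973571/904957561 (C = 1998367/1024867 - 908530/(-883) = 1998367*(1/1024867) - 908530*(-1/883) = 1998367/1024867 + 908530/883 = 932886973571/904957561 ≈ 1030.9)
w = 2088517778968/904957561 (w = (177 - 1*(-1100)) + 932886973571/904957561 = (177 + 1100) + 932886973571/904957561 = 1277 + 932886973571/904957561 = 2088517778968/904957561 ≈ 2307.9)
-w = -1*2088517778968/904957561 = -2088517778968/904957561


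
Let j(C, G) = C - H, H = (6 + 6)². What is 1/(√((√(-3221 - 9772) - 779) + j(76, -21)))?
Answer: (-847 + I*√12993)^(-½) ≈ 0.0022863 - 0.03413*I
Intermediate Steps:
H = 144 (H = 12² = 144)
j(C, G) = -144 + C (j(C, G) = C - 1*144 = C - 144 = -144 + C)
1/(√((√(-3221 - 9772) - 779) + j(76, -21))) = 1/(√((√(-3221 - 9772) - 779) + (-144 + 76))) = 1/(√((√(-12993) - 779) - 68)) = 1/(√((I*√12993 - 779) - 68)) = 1/(√((-779 + I*√12993) - 68)) = 1/(√(-847 + I*√12993)) = (-847 + I*√12993)^(-½)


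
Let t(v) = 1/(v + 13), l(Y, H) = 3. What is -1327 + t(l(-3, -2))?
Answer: -21231/16 ≈ -1326.9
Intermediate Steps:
t(v) = 1/(13 + v)
-1327 + t(l(-3, -2)) = -1327 + 1/(13 + 3) = -1327 + 1/16 = -21231/16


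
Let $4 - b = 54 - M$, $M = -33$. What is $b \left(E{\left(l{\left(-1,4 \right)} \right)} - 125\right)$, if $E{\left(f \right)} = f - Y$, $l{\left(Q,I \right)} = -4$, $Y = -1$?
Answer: $10624$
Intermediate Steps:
$b = -83$ ($b = 4 - \left(54 - -33\right) = 4 - \left(54 + 33\right) = 4 - 87 = -83$)
$E{\left(f \right)} = 1 + f$ ($E{\left(f \right)} = f - -1 = f + 1 = 1 + f$)
$b \left(E{\left(l{\left(-1,4 \right)} \right)} - 125\right) = - 83 \left(\left(1 - 4\right) - 125\right) = - 83 \left(-3 - 125\right) = \left(-83\right) \left(-128\right) = 10624$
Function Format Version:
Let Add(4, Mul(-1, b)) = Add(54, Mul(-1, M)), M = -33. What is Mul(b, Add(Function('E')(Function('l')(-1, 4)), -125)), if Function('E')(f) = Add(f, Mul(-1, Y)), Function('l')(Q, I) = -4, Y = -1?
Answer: 10624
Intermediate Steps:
b = -83 (b = Add(4, Mul(-1, Add(54, Mul(-1, -33)))) = Add(4, Mul(-1, Add(54, 33))) = Add(4, Mul(-1, 87)) = Add(4, -87) = -83)
Function('E')(f) = Add(1, f) (Function('E')(f) = Add(f, Mul(-1, -1)) = Add(f, 1) = Add(1, f))
Mul(b, Add(Function('E')(Function('l')(-1, 4)), -125)) = Mul(-83, Add(Add(1, -4), -125)) = Mul(-83, Add(-3, -125)) = Mul(-83, -128) = 10624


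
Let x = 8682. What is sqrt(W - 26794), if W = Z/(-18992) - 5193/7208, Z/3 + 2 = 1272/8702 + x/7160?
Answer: I*sqrt(29744348427576573556478817868795)/33317899628920 ≈ 163.69*I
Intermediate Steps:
Z = -29965767/15576580 (Z = -6 + 3*(1272/8702 + 8682/7160) = -6 + 3*(1272*(1/8702) + 8682*(1/7160)) = -6 + 3*(636/4351 + 4341/3580) = -6 + 3*(21164571/15576580) = -6 + 63493713/15576580 = -29965767/15576580 ≈ -1.9238)
W = -192003914021493/266543197031360 (W = -29965767/15576580/(-18992) - 5193/7208 = -29965767/15576580*(-1/18992) - 5193*1/7208 = 29965767/295830407360 - 5193/7208 = -192003914021493/266543197031360 ≈ -0.72035)
sqrt(W - 26794) = sqrt(-192003914021493/266543197031360 - 26794) = sqrt(-7141950425172281333/266543197031360) = I*sqrt(29744348427576573556478817868795)/33317899628920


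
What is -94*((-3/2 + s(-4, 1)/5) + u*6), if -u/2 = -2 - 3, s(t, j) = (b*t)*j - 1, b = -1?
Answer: -27777/5 ≈ -5555.4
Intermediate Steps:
s(t, j) = -1 - j*t (s(t, j) = (-t)*j - 1 = -j*t - 1 = -1 - j*t)
u = 10 (u = -2*(-2 - 3) = -2*(-5) = 10)
-94*((-3/2 + s(-4, 1)/5) + u*6) = -94*((-3/2 + (-1 - 1*1*(-4))/5) + 10*6) = -94*((-3*½ + (-1 + 4)*(⅕)) + 60) = -94*((-3/2 + 3*(⅕)) + 60) = -94*((-3/2 + ⅗) + 60) = -94*(-9/10 + 60) = -94*591/10 = -27777/5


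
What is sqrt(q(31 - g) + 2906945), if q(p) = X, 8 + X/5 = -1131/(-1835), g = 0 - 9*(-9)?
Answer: sqrt(391528542622)/367 ≈ 1705.0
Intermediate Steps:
g = 81 (g = 0 + 81 = 81)
X = -13549/367 (X = -40 + 5*(-1131/(-1835)) = -40 + 5*(-1131*(-1/1835)) = -40 + 5*(1131/1835) = -40 + 1131/367 = -13549/367 ≈ -36.918)
q(p) = -13549/367
sqrt(q(31 - g) + 2906945) = sqrt(-13549/367 + 2906945) = sqrt(1066835266/367) = sqrt(391528542622)/367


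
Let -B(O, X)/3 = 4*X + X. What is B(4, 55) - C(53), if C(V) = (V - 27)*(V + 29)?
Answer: -2957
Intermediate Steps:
B(O, X) = -15*X (B(O, X) = -3*(4*X + X) = -15*X)
C(V) = (-27 + V)*(29 + V)
B(4, 55) - C(53) = -15*55 - (-783 + 53**2 + 2*53) = -825 - (-783 + 2809 + 106) = -825 - 1*2132 = -825 - 2132 = -2957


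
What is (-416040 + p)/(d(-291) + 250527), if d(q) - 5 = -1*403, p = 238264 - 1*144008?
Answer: -321784/250129 ≈ -1.2865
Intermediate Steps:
p = 94256 (p = 238264 - 144008 = 94256)
d(q) = -398 (d(q) = 5 - 1*403 = 5 - 403 = -398)
(-416040 + p)/(d(-291) + 250527) = (-416040 + 94256)/(-398 + 250527) = -321784/250129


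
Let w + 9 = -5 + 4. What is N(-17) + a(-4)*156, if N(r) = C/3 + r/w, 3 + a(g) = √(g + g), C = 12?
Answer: -4623/10 + 312*I*√2 ≈ -462.3 + 441.23*I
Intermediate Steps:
a(g) = -3 + √2*√g (a(g) = -3 + √(g + g) = -3 + √(2*g) = -3 + √2*√g)
w = -10 (w = -9 + (-5 + 4) = -9 - 1 = -10)
N(r) = 4 - r/10 (N(r) = 12/3 + r/(-10) = 12*(⅓) + r*(-⅒) = 4 - r/10)
N(-17) + a(-4)*156 = (4 - ⅒*(-17)) + (-3 + √2*√(-4))*156 = (4 + 17/10) + (-3 + √2*(2*I))*156 = 57/10 + (-3 + 2*I*√2)*156 = 57/10 + (-468 + 312*I*√2) = -4623/10 + 312*I*√2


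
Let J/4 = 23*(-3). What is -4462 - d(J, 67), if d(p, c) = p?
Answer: -4186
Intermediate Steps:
J = -276 (J = 4*(23*(-3)) = 4*(-69) = -276)
-4462 - d(J, 67) = -4462 - 1*(-276) = -4462 + 276 = -4186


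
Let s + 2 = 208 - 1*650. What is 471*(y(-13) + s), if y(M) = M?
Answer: -215247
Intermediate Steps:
s = -444 (s = -2 + (208 - 1*650) = -2 + (208 - 650) = -2 - 442 = -444)
471*(y(-13) + s) = 471*(-13 - 444) = 471*(-457) = -215247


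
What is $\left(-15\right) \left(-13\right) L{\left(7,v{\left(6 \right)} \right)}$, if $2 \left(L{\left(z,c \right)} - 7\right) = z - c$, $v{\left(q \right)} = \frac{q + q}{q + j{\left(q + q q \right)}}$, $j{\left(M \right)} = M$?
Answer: $\frac{16185}{8} \approx 2023.1$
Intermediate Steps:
$v{\left(q \right)} = \frac{2 q}{q^{2} + 2 q}$ ($v{\left(q \right)} = \frac{q + q}{q + \left(q + q q\right)} = \frac{2 q}{q + \left(q + q^{2}\right)} = \frac{2 q}{q^{2} + 2 q}$)
$L{\left(z,c \right)} = 7 + \frac{z}{2} - \frac{c}{2}$ ($L{\left(z,c \right)} = 7 + \frac{z - c}{2} = 7 - \left(\frac{c}{2} - \frac{z}{2}\right) = 7 + \frac{z}{2} - \frac{c}{2}$)
$\left(-15\right) \left(-13\right) L{\left(7,v{\left(6 \right)} \right)} = \left(-15\right) \left(-13\right) \left(7 + \frac{1}{2} \cdot 7 - \frac{2 \frac{1}{2 + 6}}{2}\right) = 195 \left(7 + \frac{7}{2} - \frac{2 \cdot \frac{1}{8}}{2}\right) = 195 \left(7 + \frac{7}{2} - \frac{1}{8}\right) = 195 \cdot \frac{83}{8} = \frac{16185}{8}$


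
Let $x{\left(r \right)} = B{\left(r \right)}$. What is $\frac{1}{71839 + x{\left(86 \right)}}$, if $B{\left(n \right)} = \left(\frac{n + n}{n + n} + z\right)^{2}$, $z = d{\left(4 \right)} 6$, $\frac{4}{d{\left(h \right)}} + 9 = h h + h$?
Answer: $\frac{121}{8693744} \approx 1.3918 \cdot 10^{-5}$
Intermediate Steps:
$d{\left(h \right)} = \frac{4}{-9 + h + h^{2}}$ ($d{\left(h \right)} = \frac{4}{-9 + \left(h h + h\right)} = \frac{4}{-9 + \left(h^{2} + h\right)} = \frac{4}{-9 + \left(h + h^{2}\right)} = \frac{4}{-9 + h + h^{2}}$)
$z = \frac{24}{11}$ ($z = \frac{4}{-9 + 4 + 4^{2}} \cdot 6 = \frac{4}{-9 + 4 + 16} \cdot 6 = \frac{4}{11} \cdot 6 = \frac{24}{11} \approx 2.1818$)
$B{\left(n \right)} = \frac{1225}{121}$ ($B{\left(n \right)} = \left(\frac{n + n}{n + n} + \frac{24}{11}\right)^{2} = \left(\frac{2 n}{2 n} + \frac{24}{11}\right)^{2} = \left(2 n \frac{1}{2 n} + \frac{24}{11}\right)^{2} = \left(1 + \frac{24}{11}\right)^{2} = \left(\frac{35}{11}\right)^{2} = \frac{1225}{121}$)
$x{\left(r \right)} = \frac{1225}{121}$
$\frac{1}{71839 + x{\left(86 \right)}} = \frac{1}{71839 + \frac{1225}{121}} = \frac{1}{\frac{8693744}{121}} = \frac{121}{8693744}$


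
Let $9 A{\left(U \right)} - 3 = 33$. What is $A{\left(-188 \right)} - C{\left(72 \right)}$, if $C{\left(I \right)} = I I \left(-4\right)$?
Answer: $20740$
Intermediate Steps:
$A{\left(U \right)} = 4$ ($A{\left(U \right)} = \frac{1}{3} + \frac{1}{9} \cdot 33 = \frac{1}{3} + \frac{11}{3} = 4$)
$C{\left(I \right)} = - 4 I^{2}$ ($C{\left(I \right)} = I^{2} \left(-4\right) = - 4 I^{2}$)
$A{\left(-188 \right)} - C{\left(72 \right)} = 4 - - 4 \cdot 72^{2} = 4 - \left(-4\right) 5184 = 4 - -20736 = 4 + 20736 = 20740$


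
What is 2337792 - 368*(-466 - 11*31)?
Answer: 2634768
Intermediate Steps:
2337792 - 368*(-466 - 11*31) = 2337792 - 368*(-466 - 341) = 2337792 - 368*(-807) = 2337792 + 296976 = 2634768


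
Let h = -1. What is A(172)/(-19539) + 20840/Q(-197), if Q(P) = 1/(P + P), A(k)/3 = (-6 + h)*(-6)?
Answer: -17825994174/2171 ≈ -8.2110e+6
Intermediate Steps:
A(k) = 126 (A(k) = 3*((-6 - 1)*(-6)) = 3*(-7*(-6)) = 3*42 = 126)
Q(P) = 1/(2*P)
A(172)/(-19539) + 20840/Q(-197) = 126/(-19539) + 20840/(((1/2)/(-197))) = 126*(-1/19539) + 20840/(((1/2)*(-1/197))) = -14/2171 + 20840/(-1/394) = -14/2171 + 20840*(-394) = -14/2171 - 8210960 = -17825994174/2171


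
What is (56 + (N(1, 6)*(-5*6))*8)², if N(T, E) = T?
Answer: 33856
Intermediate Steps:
(56 + (N(1, 6)*(-5*6))*8)² = (56 + (1*(-5*6))*8)² = (56 + (1*(-30))*8)² = (56 - 30*8)² = (56 - 240)² = (-184)² = 33856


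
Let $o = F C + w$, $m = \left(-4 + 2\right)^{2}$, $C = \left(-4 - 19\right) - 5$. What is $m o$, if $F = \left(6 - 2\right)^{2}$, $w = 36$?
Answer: $-1648$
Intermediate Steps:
$C = -28$ ($C = \left(-4 - 19\right) - 5 = -23 - 5 = -28$)
$F = 16$ ($F = 4^{2} = 16$)
$m = 4$ ($m = \left(-2\right)^{2} = 4$)
$o = -412$ ($o = 16 \left(-28\right) + 36 = -448 + 36 = -412$)
$m o = 4 \left(-412\right) = -1648$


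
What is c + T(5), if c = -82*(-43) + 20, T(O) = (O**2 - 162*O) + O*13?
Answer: 2826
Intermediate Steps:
T(O) = O**2 - 149*O (T(O) = (O**2 - 162*O) + 13*O = O**2 - 149*O)
c = 3546 (c = 3526 + 20 = 3546)
c + T(5) = 3546 + 5*(-149 + 5) = 3546 + 5*(-144) = 3546 - 720 = 2826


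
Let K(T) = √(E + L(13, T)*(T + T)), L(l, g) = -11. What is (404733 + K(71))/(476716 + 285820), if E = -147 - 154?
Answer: 404733/762536 + 9*I*√23/762536 ≈ 0.53077 + 5.6604e-5*I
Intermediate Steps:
E = -301
K(T) = √(-301 - 22*T) (K(T) = √(-301 - 11*(T + T)) = √(-301 - 22*T))
(404733 + K(71))/(476716 + 285820) = (404733 + √(-301 - 22*71))/(476716 + 285820) = (404733 + √(-301 - 1562))/762536 = (404733 + √(-1863))*(1/762536) = (404733 + 9*I*√23)*(1/762536) = 404733/762536 + 9*I*√23/762536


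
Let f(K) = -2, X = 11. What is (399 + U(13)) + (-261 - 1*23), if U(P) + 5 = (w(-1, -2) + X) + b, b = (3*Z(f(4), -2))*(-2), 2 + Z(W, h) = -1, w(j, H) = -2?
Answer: 137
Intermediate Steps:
Z(W, h) = -3 (Z(W, h) = -2 - 1 = -3)
b = 18 (b = (3*(-3))*(-2) = -9*(-2) = 18)
U(P) = 22 (U(P) = -5 + ((-2 + 11) + 18) = -5 + (9 + 18) = -5 + 27 = 22)
(399 + U(13)) + (-261 - 1*23) = (399 + 22) + (-261 - 1*23) = 421 + (-261 - 23) = 421 - 284 = 137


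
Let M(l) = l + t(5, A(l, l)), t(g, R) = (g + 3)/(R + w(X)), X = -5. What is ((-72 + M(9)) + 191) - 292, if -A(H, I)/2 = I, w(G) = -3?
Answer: -3452/21 ≈ -164.38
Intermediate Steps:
A(H, I) = -2*I
t(g, R) = (3 + g)/(-3 + R) (t(g, R) = (g + 3)/(R - 3) = (3 + g)/(-3 + R))
M(l) = l + 8/(-3 - 2*l) (M(l) = l + (3 + 5)/(-3 - 2*l) = l + 8/(-3 - 2*l))
((-72 + M(9)) + 191) - 292 = ((-72 + (-8 + 9*(3 + 2*9))/(3 + 2*9)) + 191) - 292 = ((-72 + (-8 + 9*(3 + 18))/(3 + 18)) + 191) - 292 = ((-72 + (-8 + 9*21)/21) + 191) - 292 = ((-72 + (-8 + 189)/21) + 191) - 292 = ((-72 + (1/21)*181) + 191) - 292 = ((-72 + 181/21) + 191) - 292 = (-1331/21 + 191) - 292 = 2680/21 - 292 = -3452/21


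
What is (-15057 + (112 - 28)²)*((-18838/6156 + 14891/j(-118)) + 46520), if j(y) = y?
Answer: -3744757845115/10089 ≈ -3.7117e+8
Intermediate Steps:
(-15057 + (112 - 28)²)*((-18838/6156 + 14891/j(-118)) + 46520) = (-15057 + (112 - 28)²)*((-18838/6156 + 14891/(-118)) + 46520) = (-15057 + 84²)*((-18838*1/6156 + 14891*(-1/118)) + 46520) = (-15057 + 7056)*((-9419/3078 - 14891/118) + 46520) = -8001*(-11736485/90801 + 46520) = -8001*4212326035/90801 = -3744757845115/10089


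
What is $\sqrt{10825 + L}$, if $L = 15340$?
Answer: $\sqrt{26165} \approx 161.76$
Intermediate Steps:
$\sqrt{10825 + L} = \sqrt{10825 + 15340} = \sqrt{26165}$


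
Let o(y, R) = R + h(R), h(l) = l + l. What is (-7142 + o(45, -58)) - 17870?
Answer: -25186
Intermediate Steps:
h(l) = 2*l
o(y, R) = 3*R (o(y, R) = R + 2*R = 3*R)
(-7142 + o(45, -58)) - 17870 = (-7142 + 3*(-58)) - 17870 = (-7142 - 174) - 17870 = -7316 - 17870 = -25186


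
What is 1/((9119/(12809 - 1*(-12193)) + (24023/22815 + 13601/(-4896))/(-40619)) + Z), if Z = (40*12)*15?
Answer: 233415445741920/1680676353061948889 ≈ 0.00013888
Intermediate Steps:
Z = 7200 (Z = 480*15 = 7200)
1/((9119/(12809 - 1*(-12193)) + (24023/22815 + 13601/(-4896))/(-40619)) + Z) = 1/((9119/(12809 - 1*(-12193)) + (24023/22815 + 13601/(-4896))/(-40619)) + 7200) = 1/((9119/(12809 + 12193) + (24023*(1/22815) + 13601*(-1/4896))*(-1/40619)) + 7200) = 1/((9119/25002 + (24023/22815 - 13601/4896)*(-1/40619)) + 7200) = 1/((9119*(1/25002) - 21410023/12411360*(-1/40619)) + 7200) = 1/((9119/25002 + 21410023/504137031840) + 7200) = 1/(85143720124889/233415445741920 + 7200) = 1/(1680676353061948889/233415445741920) = 233415445741920/1680676353061948889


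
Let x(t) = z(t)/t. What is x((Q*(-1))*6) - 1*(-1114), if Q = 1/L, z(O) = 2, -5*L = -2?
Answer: 16708/15 ≈ 1113.9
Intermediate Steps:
L = 2/5 (L = -1/5*(-2) = 2/5 ≈ 0.40000)
Q = 5/2 (Q = 1/(2/5) = 5/2 ≈ 2.5000)
x(t) = 2/t
x((Q*(-1))*6) - 1*(-1114) = 2/((((5/2)*(-1))*6)) - 1*(-1114) = 2/((-5/2*6)) + 1114 = 2/(-15) + 1114 = 2*(-1/15) + 1114 = -2/15 + 1114 = 16708/15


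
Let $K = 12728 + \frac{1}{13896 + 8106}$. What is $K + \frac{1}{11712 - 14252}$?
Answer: $\frac{355652639389}{27942540} \approx 12728.0$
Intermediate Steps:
$K = \frac{280041457}{22002}$ ($K = 12728 + \frac{1}{22002} = \frac{280041457}{22002} \approx 12728.0$)
$K + \frac{1}{11712 - 14252} = \frac{280041457}{22002} + \frac{1}{11712 - 14252} = \frac{280041457}{22002} + \frac{1}{-2540} = \frac{280041457}{22002} - \frac{1}{2540} = \frac{355652639389}{27942540}$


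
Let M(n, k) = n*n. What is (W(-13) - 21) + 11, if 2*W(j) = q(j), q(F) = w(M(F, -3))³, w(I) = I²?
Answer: 23298085122461/2 ≈ 1.1649e+13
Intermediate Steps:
M(n, k) = n²
q(F) = F¹² (q(F) = ((F²)²)³ = (F⁴)³ = F¹²)
W(j) = j¹²/2
(W(-13) - 21) + 11 = ((½)*(-13)¹² - 21) + 11 = ((½)*23298085122481 - 21) + 11 = (23298085122481/2 - 21) + 11 = 23298085122439/2 + 11 = 23298085122461/2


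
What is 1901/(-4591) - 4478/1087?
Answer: -22624885/4990417 ≈ -4.5337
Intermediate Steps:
1901/(-4591) - 4478/1087 = 1901*(-1/4591) - 4478*1/1087 = -1901/4591 - 4478/1087 = -22624885/4990417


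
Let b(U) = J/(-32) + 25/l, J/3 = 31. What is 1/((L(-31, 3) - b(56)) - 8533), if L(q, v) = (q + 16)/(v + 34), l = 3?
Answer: -3552/30329933 ≈ -0.00011711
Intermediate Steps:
J = 93 (J = 3*31 = 93)
L(q, v) = (16 + q)/(34 + v)
b(U) = 521/96 (b(U) = 93/(-32) + 25/3 = 93*(-1/32) + 25*(1/3) = -93/32 + 25/3 = 521/96)
1/((L(-31, 3) - b(56)) - 8533) = 1/(((16 - 31)/(34 + 3) - 1*521/96) - 8533) = 1/((-15/37 - 521/96) - 8533) = 1/(-20717/3552 - 8533) = 1/(-30329933/3552) = -3552/30329933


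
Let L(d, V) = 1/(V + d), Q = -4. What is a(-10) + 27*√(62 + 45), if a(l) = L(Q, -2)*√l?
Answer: 27*√107 - I*√10/6 ≈ 279.29 - 0.52705*I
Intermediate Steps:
a(l) = -√l/6 (a(l) = √l/(-2 - 4) = √l/(-6) = -√l/6)
a(-10) + 27*√(62 + 45) = -I*√10/6 + 27*√(62 + 45) = -I*√10/6 + 27*√107 = 27*√107 - I*√10/6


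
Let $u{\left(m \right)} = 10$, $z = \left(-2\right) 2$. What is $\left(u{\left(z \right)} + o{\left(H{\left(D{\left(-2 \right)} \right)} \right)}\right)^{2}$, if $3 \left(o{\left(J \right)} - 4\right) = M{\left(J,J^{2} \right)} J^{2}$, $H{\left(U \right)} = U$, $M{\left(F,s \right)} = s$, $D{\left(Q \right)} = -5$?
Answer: $\frac{444889}{9} \approx 49432.0$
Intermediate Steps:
$o{\left(J \right)} = 4 + \frac{J^{4}}{3}$ ($o{\left(J \right)} = 4 + \frac{J^{2} J^{2}}{3} = 4 + \frac{J^{4}}{3}$)
$z = -4$
$\left(u{\left(z \right)} + o{\left(H{\left(D{\left(-2 \right)} \right)} \right)}\right)^{2} = \left(10 + \left(4 + \frac{\left(-5\right)^{4}}{3}\right)\right)^{2} = \left(10 + \left(4 + \frac{1}{3} \cdot 625\right)\right)^{2} = \left(10 + \left(4 + \frac{625}{3}\right)\right)^{2} = \left(10 + \frac{637}{3}\right)^{2} = \left(\frac{667}{3}\right)^{2} = \frac{444889}{9}$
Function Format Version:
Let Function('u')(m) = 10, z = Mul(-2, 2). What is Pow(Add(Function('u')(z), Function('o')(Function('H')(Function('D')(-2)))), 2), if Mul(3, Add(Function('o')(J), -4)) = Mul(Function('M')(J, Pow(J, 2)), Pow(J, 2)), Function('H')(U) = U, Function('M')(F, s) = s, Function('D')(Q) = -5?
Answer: Rational(444889, 9) ≈ 49432.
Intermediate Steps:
Function('o')(J) = Add(4, Mul(Rational(1, 3), Pow(J, 4))) (Function('o')(J) = Add(4, Mul(Rational(1, 3), Mul(Pow(J, 2), Pow(J, 2)))) = Add(4, Mul(Rational(1, 3), Pow(J, 4))))
z = -4
Pow(Add(Function('u')(z), Function('o')(Function('H')(Function('D')(-2)))), 2) = Pow(Add(10, Add(4, Mul(Rational(1, 3), Pow(-5, 4)))), 2) = Pow(Add(10, Add(4, Mul(Rational(1, 3), 625))), 2) = Pow(Add(10, Add(4, Rational(625, 3))), 2) = Pow(Add(10, Rational(637, 3)), 2) = Pow(Rational(667, 3), 2) = Rational(444889, 9)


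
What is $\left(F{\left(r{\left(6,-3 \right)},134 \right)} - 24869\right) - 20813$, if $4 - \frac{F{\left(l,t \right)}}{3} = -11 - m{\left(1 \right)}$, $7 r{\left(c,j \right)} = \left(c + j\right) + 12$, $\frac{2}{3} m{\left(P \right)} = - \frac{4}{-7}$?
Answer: $- \frac{319441}{7} \approx -45634.0$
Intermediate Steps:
$m{\left(P \right)} = \frac{6}{7}$ ($m{\left(P \right)} = \frac{3 \left(- \frac{4}{-7}\right)}{2} = \frac{3 \left(\left(-4\right) \left(- \frac{1}{7}\right)\right)}{2} = \frac{3}{2} \cdot \frac{4}{7} = \frac{6}{7}$)
$r{\left(c,j \right)} = \frac{12}{7} + \frac{c}{7} + \frac{j}{7}$ ($r{\left(c,j \right)} = \frac{\left(c + j\right) + 12}{7} = \frac{12 + c + j}{7} = \frac{12}{7} + \frac{c}{7} + \frac{j}{7}$)
$F{\left(l,t \right)} = \frac{333}{7}$ ($F{\left(l,t \right)} = 12 - 3 \left(-11 - \frac{6}{7}\right) = 12 - - \frac{249}{7} = 12 + \frac{249}{7} = \frac{333}{7}$)
$\left(F{\left(r{\left(6,-3 \right)},134 \right)} - 24869\right) - 20813 = \left(\frac{333}{7} - 24869\right) - 20813 = - \frac{173750}{7} - 20813 = - \frac{319441}{7}$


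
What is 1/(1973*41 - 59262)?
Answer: 1/21631 ≈ 4.6230e-5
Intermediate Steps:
1/(1973*41 - 59262) = 1/(80893 - 59262) = 1/21631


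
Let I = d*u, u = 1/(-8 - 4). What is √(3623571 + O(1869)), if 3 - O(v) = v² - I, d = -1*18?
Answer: 3*√57962/2 ≈ 361.13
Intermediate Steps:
u = -1/12 (u = 1/(-12) = -1/12 ≈ -0.083333)
d = -18
I = 3/2 (I = -18*(-1/12) = 3/2 ≈ 1.5000)
O(v) = 9/2 - v² (O(v) = 3 - (v² - 1*3/2) = 3 - (v² - 3/2) = 3 - (-3/2 + v²) = 3 + (3/2 - v²) = 9/2 - v²)
√(3623571 + O(1869)) = √(3623571 + (9/2 - 1*1869²)) = √(3623571 + (9/2 - 1*3493161)) = √(3623571 + (9/2 - 3493161)) = √(3623571 - 6986313/2) = √(260829/2) = 3*√57962/2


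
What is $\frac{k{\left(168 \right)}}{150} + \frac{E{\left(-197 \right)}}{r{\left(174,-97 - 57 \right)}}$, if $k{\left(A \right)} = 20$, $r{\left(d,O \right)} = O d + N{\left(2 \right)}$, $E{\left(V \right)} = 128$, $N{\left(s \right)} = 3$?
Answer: $\frac{17222}{133965} \approx 0.12856$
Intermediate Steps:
$r{\left(d,O \right)} = 3 + O d$ ($r{\left(d,O \right)} = O d + 3 = 3 + O d$)
$\frac{k{\left(168 \right)}}{150} + \frac{E{\left(-197 \right)}}{r{\left(174,-97 - 57 \right)}} = \frac{20}{150} + \frac{128}{3 + \left(-97 - 57\right) 174} = 20 \cdot \frac{1}{150} + \frac{128}{3 - 26796} = \frac{2}{15} + \frac{128}{3 - 26796} = \frac{2}{15} + \frac{128}{-26793} = \frac{2}{15} + 128 \left(- \frac{1}{26793}\right) = \frac{2}{15} - \frac{128}{26793} = \frac{17222}{133965}$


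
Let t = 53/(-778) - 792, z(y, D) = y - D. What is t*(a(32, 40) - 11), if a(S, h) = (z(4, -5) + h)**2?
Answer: -736393655/389 ≈ -1.8930e+6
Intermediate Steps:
t = -616229/778 (t = 53*(-1/778) - 792 = -53/778 - 792 = -616229/778 ≈ -792.07)
a(S, h) = (9 + h)**2 (a(S, h) = ((4 - 1*(-5)) + h)**2 = ((4 + 5) + h)**2 = (9 + h)**2)
t*(a(32, 40) - 11) = -616229*((9 + 40)**2 - 11)/778 = -616229*(49**2 - 11)/778 = -616229*(2401 - 11)/778 = -616229/778*2390 = -736393655/389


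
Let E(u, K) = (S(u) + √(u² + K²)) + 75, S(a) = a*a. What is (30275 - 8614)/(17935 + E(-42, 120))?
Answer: 214162307/195497456 - 64983*√449/195497456 ≈ 1.0884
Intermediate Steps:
S(a) = a²
E(u, K) = 75 + u² + √(K² + u²) (E(u, K) = (u² + √(u² + K²)) + 75 = (u² + √(K² + u²)) + 75 = 75 + u² + √(K² + u²))
(30275 - 8614)/(17935 + E(-42, 120)) = (30275 - 8614)/(17935 + (75 + (-42)² + √(120² + (-42)²))) = 21661/(17935 + (75 + 1764 + √(14400 + 1764))) = 21661/(17935 + (75 + 1764 + √16164)) = 21661/(17935 + (75 + 1764 + 6*√449)) = 21661/(17935 + (1839 + 6*√449)) = 21661/(19774 + 6*√449)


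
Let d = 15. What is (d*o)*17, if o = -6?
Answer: -1530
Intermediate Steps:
(d*o)*17 = (15*(-6))*17 = -90*17 = -1530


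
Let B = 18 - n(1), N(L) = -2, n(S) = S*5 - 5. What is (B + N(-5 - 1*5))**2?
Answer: 256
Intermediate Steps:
n(S) = -5 + 5*S (n(S) = 5*S - 5 = -5 + 5*S)
B = 18 (B = 18 - (-5 + 5*1) = 18 - (-5 + 5) = 18 - 1*0 = 18 + 0 = 18)
(B + N(-5 - 1*5))**2 = (18 - 2)**2 = 16**2 = 256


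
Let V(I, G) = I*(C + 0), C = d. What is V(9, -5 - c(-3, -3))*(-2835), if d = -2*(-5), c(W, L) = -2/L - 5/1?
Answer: -255150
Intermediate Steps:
c(W, L) = -5 - 2/L (c(W, L) = -2/L - 5*1 = -2/L - 5 = -5 - 2/L)
d = 10
C = 10
V(I, G) = 10*I (V(I, G) = I*(10 + 0) = I*10 = 10*I)
V(9, -5 - c(-3, -3))*(-2835) = (10*9)*(-2835) = 90*(-2835) = -255150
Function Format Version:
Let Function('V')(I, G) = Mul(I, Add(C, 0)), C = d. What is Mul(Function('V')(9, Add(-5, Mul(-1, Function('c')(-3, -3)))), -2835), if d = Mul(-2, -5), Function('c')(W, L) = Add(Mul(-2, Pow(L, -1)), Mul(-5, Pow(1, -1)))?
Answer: -255150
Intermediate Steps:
Function('c')(W, L) = Add(-5, Mul(-2, Pow(L, -1))) (Function('c')(W, L) = Add(Mul(-2, Pow(L, -1)), Mul(-5, 1)) = Add(Mul(-2, Pow(L, -1)), -5) = Add(-5, Mul(-2, Pow(L, -1))))
d = 10
C = 10
Function('V')(I, G) = Mul(10, I) (Function('V')(I, G) = Mul(I, Add(10, 0)) = Mul(I, 10) = Mul(10, I))
Mul(Function('V')(9, Add(-5, Mul(-1, Function('c')(-3, -3)))), -2835) = Mul(Mul(10, 9), -2835) = Mul(90, -2835) = -255150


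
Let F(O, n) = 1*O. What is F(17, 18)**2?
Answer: 289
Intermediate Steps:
F(O, n) = O
F(17, 18)**2 = 17**2 = 289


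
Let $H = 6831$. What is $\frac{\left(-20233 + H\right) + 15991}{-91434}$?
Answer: $- \frac{863}{30478} \approx -0.028316$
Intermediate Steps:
$\frac{\left(-20233 + H\right) + 15991}{-91434} = \frac{\left(-20233 + 6831\right) + 15991}{-91434} = \left(-13402 + 15991\right) \left(- \frac{1}{91434}\right) = 2589 \left(- \frac{1}{91434}\right) = - \frac{863}{30478}$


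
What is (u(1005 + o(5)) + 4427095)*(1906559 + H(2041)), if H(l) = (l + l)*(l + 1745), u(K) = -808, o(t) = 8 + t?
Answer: 76844817296157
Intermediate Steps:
H(l) = 2*l*(1745 + l) (H(l) = (2*l)*(1745 + l) = 2*l*(1745 + l))
(u(1005 + o(5)) + 4427095)*(1906559 + H(2041)) = (-808 + 4427095)*(1906559 + 2*2041*(1745 + 2041)) = 4426287*(1906559 + 2*2041*3786) = 4426287*(1906559 + 15454452) = 4426287*17361011 = 76844817296157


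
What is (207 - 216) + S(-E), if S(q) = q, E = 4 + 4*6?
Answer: -37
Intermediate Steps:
E = 28 (E = 4 + 24 = 28)
(207 - 216) + S(-E) = (207 - 216) - 1*28 = -9 - 28 = -37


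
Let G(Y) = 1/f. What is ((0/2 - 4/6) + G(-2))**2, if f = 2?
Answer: 1/36 ≈ 0.027778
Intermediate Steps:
G(Y) = 1/2
((0/2 - 4/6) + G(-2))**2 = ((0/2 - 4/6) + 1/2)**2 = ((0*(1/2) - 4*1/6) + 1/2)**2 = ((0 - 2/3) + 1/2)**2 = (-2/3 + 1/2)**2 = (-1/6)**2 = 1/36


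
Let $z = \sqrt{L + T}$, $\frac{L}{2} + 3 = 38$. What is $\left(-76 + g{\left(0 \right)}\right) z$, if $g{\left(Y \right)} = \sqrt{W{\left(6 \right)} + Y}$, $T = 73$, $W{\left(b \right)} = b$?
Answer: $\sqrt{143} \left(-76 + \sqrt{6}\right) \approx -879.54$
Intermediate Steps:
$L = 70$ ($L = -6 + 2 \cdot 38 = -6 + 76 = 70$)
$g{\left(Y \right)} = \sqrt{6 + Y}$
$z = \sqrt{143}$ ($z = \sqrt{70 + 73} = \sqrt{143} \approx 11.958$)
$\left(-76 + g{\left(0 \right)}\right) z = \left(-76 + \sqrt{6 + 0}\right) \sqrt{143} = \left(-76 + \sqrt{6}\right) \sqrt{143} = \sqrt{143} \left(-76 + \sqrt{6}\right)$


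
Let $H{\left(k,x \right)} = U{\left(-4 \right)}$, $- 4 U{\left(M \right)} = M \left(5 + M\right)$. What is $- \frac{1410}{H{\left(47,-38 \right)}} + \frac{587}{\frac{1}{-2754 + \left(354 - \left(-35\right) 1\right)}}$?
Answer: $-1389665$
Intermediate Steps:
$U{\left(M \right)} = - \frac{M \left(5 + M\right)}{4}$
$H{\left(k,x \right)} = 1$ ($H{\left(k,x \right)} = \left(- \frac{1}{4}\right) \left(-4\right) \left(5 - 4\right) = \left(- \frac{1}{4}\right) \left(-4\right) 1 = 1$)
$- \frac{1410}{H{\left(47,-38 \right)}} + \frac{587}{\frac{1}{-2754 + \left(354 - \left(-35\right) 1\right)}} = - \frac{1410}{1} + \frac{587}{\frac{1}{-2754 + \left(354 - \left(-35\right) 1\right)}} = \left(-1410\right) 1 + \frac{587}{\frac{1}{-2754 + \left(354 - -35\right)}} = -1410 + \frac{587}{\frac{1}{-2754 + \left(354 + 35\right)}} = -1410 + \frac{587}{\frac{1}{-2754 + 389}} = -1410 + \frac{587}{\frac{1}{-2365}} = -1410 + \frac{587}{- \frac{1}{2365}} = -1410 + 587 \left(-2365\right) = -1410 - 1388255 = -1389665$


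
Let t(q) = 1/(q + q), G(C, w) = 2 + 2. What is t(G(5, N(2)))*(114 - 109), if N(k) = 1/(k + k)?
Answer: 5/8 ≈ 0.62500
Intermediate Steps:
N(k) = 1/(2*k)
G(C, w) = 4
t(q) = 1/(2*q)
t(G(5, N(2)))*(114 - 109) = ((½)/4)*(114 - 109) = ((½)*(¼))*5 = (⅛)*5 = 5/8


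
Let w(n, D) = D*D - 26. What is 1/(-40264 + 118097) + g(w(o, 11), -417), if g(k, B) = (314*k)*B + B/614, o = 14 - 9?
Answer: -594458407114567/47789462 ≈ -1.2439e+7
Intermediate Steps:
o = 5
w(n, D) = -26 + D² (w(n, D) = D² - 26 = -26 + D²)
g(k, B) = B/614 + 314*B*k (g(k, B) = 314*B*k + B*(1/614) = 314*B*k + B/614 = B/614 + 314*B*k)
1/(-40264 + 118097) + g(w(o, 11), -417) = 1/(-40264 + 118097) + (1/614)*(-417)*(1 + 192796*(-26 + 11²)) = 1/77833 + (1/614)*(-417)*(1 + 192796*(-26 + 121)) = 1/77833 + (1/614)*(-417)*(1 + 192796*95) = 1/77833 + (1/614)*(-417)*(1 + 18315620) = 1/77833 + (1/614)*(-417)*18315621 = 1/77833 - 7637613957/614 = -594458407114567/47789462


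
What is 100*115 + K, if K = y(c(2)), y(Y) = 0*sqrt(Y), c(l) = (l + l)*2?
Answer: 11500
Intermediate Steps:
c(l) = 4*l (c(l) = (2*l)*2 = 4*l)
y(Y) = 0
K = 0
100*115 + K = 100*115 + 0 = 11500 + 0 = 11500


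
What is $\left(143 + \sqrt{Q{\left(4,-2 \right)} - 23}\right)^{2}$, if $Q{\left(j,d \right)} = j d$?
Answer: $\left(143 + i \sqrt{31}\right)^{2} \approx 20418.0 + 1592.4 i$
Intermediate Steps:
$Q{\left(j,d \right)} = d j$
$\left(143 + \sqrt{Q{\left(4,-2 \right)} - 23}\right)^{2} = \left(143 + \sqrt{\left(-2\right) 4 - 23}\right)^{2} = \left(143 + \sqrt{-8 - 23}\right)^{2} = \left(143 + \sqrt{-31}\right)^{2} = \left(143 + i \sqrt{31}\right)^{2}$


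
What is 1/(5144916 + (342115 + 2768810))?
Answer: 1/8255841 ≈ 1.2113e-7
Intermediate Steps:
1/(5144916 + (342115 + 2768810)) = 1/(5144916 + 3110925) = 1/8255841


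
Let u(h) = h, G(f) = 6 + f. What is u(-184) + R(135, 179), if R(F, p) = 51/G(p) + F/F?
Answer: -33804/185 ≈ -182.72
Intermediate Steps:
R(F, p) = 1 + 51/(6 + p) (R(F, p) = 51/(6 + p) + F/F = 51/(6 + p) + 1 = 1 + 51/(6 + p))
u(-184) + R(135, 179) = -184 + (57 + 179)/(6 + 179) = -184 + 236/185 = -33804/185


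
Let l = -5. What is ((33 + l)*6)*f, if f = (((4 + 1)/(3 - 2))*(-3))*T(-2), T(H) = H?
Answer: 5040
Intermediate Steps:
f = 30 (f = (((4 + 1)/(3 - 2))*(-3))*(-2) = ((5/1)*(-3))*(-2) = ((5*1)*(-3))*(-2) = (5*(-3))*(-2) = -15*(-2) = 30)
((33 + l)*6)*f = ((33 - 5)*6)*30 = (28*6)*30 = 168*30 = 5040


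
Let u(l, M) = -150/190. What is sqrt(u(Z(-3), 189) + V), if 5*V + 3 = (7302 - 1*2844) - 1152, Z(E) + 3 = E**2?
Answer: sqrt(5954790)/95 ≈ 25.687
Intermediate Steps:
Z(E) = -3 + E**2
u(l, M) = -15/19 (u(l, M) = -150*1/190 = -15/19)
V = 3303/5 (V = -3/5 + ((7302 - 1*2844) - 1152)/5 = -3/5 + ((7302 - 2844) - 1152)/5 = -3/5 + (4458 - 1152)/5 = -3/5 + (1/5)*3306 = -3/5 + 3306/5 = 3303/5 ≈ 660.60)
sqrt(u(Z(-3), 189) + V) = sqrt(-15/19 + 3303/5) = sqrt(62682/95) = sqrt(5954790)/95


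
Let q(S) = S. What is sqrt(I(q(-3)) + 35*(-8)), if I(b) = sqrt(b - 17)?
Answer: sqrt(-280 + 2*I*sqrt(5)) ≈ 0.1336 + 16.734*I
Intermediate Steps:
I(b) = sqrt(-17 + b)
sqrt(I(q(-3)) + 35*(-8)) = sqrt(sqrt(-17 - 3) + 35*(-8)) = sqrt(sqrt(-20) - 280) = sqrt(2*I*sqrt(5) - 280) = sqrt(-280 + 2*I*sqrt(5))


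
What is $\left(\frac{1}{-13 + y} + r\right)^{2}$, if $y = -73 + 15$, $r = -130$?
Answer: $\frac{85211361}{5041} \approx 16904.0$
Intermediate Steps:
$y = -58$
$\left(\frac{1}{-13 + y} + r\right)^{2} = \left(\frac{1}{-13 - 58} - 130\right)^{2} = \left(\frac{1}{-71} - 130\right)^{2} = \left(- \frac{1}{71} - 130\right)^{2} = \left(- \frac{9231}{71}\right)^{2} = \frac{85211361}{5041}$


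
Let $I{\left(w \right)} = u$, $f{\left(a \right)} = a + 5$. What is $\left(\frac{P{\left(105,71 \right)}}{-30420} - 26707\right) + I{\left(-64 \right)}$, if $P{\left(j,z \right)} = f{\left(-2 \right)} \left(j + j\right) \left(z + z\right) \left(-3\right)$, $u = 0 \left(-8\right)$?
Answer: $- \frac{4511992}{169} \approx -26698.0$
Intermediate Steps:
$f{\left(a \right)} = 5 + a$
$u = 0$
$I{\left(w \right)} = 0$
$P{\left(j,z \right)} = - 36 j z$ ($P{\left(j,z \right)} = \left(5 - 2\right) \left(j + j\right) \left(z + z\right) \left(-3\right) = 3 \cdot 2 j 2 z \left(-3\right) = 3 \cdot 4 j z \left(-3\right) = 12 j z \left(-3\right) = - 36 j z$)
$\left(\frac{P{\left(105,71 \right)}}{-30420} - 26707\right) + I{\left(-64 \right)} = \left(\frac{\left(-36\right) 105 \cdot 71}{-30420} - 26707\right) + 0 = \left(\left(-268380\right) \left(- \frac{1}{30420}\right) - 26707\right) + 0 = \left(\frac{1491}{169} - 26707\right) + 0 = - \frac{4511992}{169} + 0 = - \frac{4511992}{169}$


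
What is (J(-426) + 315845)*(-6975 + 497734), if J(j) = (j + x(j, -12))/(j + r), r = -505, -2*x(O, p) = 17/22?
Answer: 6349583901735819/40964 ≈ 1.5500e+11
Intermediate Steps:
x(O, p) = -17/44 (x(O, p) = -17/(2*22) = -1/2*17/22 = -17/44)
J(j) = (-17/44 + j)/(-505 + j) (J(j) = (j - 17/44)/(j - 505) = (-17/44 + j)/(-505 + j))
(J(-426) + 315845)*(-6975 + 497734) = ((-17/44 - 426)/(-505 - 426) + 315845)*(-6975 + 497734) = (-18761/44/(-931) + 315845)*490759 = (-1/931*(-18761/44) + 315845)*490759 = (18761/40964 + 315845)*490759 = (12938293341/40964)*490759 = 6349583901735819/40964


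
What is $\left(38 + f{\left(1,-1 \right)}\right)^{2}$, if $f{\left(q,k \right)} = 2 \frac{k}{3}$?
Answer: $\frac{12544}{9} \approx 1393.8$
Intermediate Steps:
$f{\left(q,k \right)} = \frac{2 k}{3}$ ($f{\left(q,k \right)} = 2 k \frac{1}{3} = 2 \frac{k}{3} = \frac{2 k}{3}$)
$\left(38 + f{\left(1,-1 \right)}\right)^{2} = \left(38 + \frac{2}{3} \left(-1\right)\right)^{2} = \left(38 - \frac{2}{3}\right)^{2} = \left(\frac{112}{3}\right)^{2} = \frac{12544}{9}$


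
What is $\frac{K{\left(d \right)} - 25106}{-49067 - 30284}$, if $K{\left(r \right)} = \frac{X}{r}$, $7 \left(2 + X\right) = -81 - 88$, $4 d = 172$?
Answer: $\frac{7557089}{23884651} \approx 0.3164$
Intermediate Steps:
$d = 43$ ($d = \frac{1}{4} \cdot 172 = 43$)
$X = - \frac{183}{7}$ ($X = -2 + \frac{-81 - 88}{7} = -2 + \frac{1}{7} \left(-169\right) = -2 - \frac{169}{7} = - \frac{183}{7} \approx -26.143$)
$K{\left(r \right)} = - \frac{183}{7 r}$
$\frac{K{\left(d \right)} - 25106}{-49067 - 30284} = \frac{- \frac{183}{7 \cdot 43} - 25106}{-49067 - 30284} = \frac{\left(- \frac{183}{7}\right) \frac{1}{43} - 25106}{-79351} = \left(- \frac{183}{301} - 25106\right) \left(- \frac{1}{79351}\right) = \left(- \frac{7557089}{301}\right) \left(- \frac{1}{79351}\right) = \frac{7557089}{23884651}$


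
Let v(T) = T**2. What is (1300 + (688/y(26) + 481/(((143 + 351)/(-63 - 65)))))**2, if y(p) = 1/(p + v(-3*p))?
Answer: 6382771929631504/361 ≈ 1.7681e+13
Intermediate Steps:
y(p) = 1/(p + 9*p**2) (y(p) = 1/(p + (-3*p)**2) = 1/(p + 9*p**2))
(1300 + (688/y(26) + 481/(((143 + 351)/(-63 - 65)))))**2 = (1300 + (688/((1/(26*(1 + 9*26)))) + 481/(((143 + 351)/(-63 - 65)))))**2 = (1300 + (688/((1/(26*(1 + 234)))) + 481/((494/(-128)))))**2 = (1300 + (688/(((1/26)/235)) + 481/((494*(-1/128)))))**2 = (1300 + (688/(((1/26)*(1/235))) + 481/(-247/64)))**2 = (1300 + (688/(1/6110) + 481*(-64/247)))**2 = (1300 + (688*6110 - 2368/19))**2 = (1300 + (4203680 - 2368/19))**2 = (1300 + 79867552/19)**2 = (79892252/19)**2 = 6382771929631504/361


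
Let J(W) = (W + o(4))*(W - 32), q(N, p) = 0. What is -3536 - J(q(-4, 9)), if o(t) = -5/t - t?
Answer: -3704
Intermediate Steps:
o(t) = -t - 5/t
J(W) = (-32 + W)*(-21/4 + W) (J(W) = (W + (-1*4 - 5/4))*(W - 32) = (W + (-4 - 5*¼))*(-32 + W) = (W + (-4 - 5/4))*(-32 + W) = (W - 21/4)*(-32 + W) = (-21/4 + W)*(-32 + W) = (-32 + W)*(-21/4 + W))
-3536 - J(q(-4, 9)) = -3536 - (168 + 0² - 149/4*0) = -3536 - (168 + 0 + 0) = -3536 - 1*168 = -3536 - 168 = -3704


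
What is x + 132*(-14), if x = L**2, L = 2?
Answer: -1844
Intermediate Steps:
x = 4 (x = 2**2 = 4)
x + 132*(-14) = 4 + 132*(-14) = 4 - 1848 = -1844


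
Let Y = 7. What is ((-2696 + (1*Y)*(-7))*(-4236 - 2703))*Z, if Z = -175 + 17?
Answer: -3009513690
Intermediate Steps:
Z = -158
((-2696 + (1*Y)*(-7))*(-4236 - 2703))*Z = ((-2696 + (1*7)*(-7))*(-4236 - 2703))*(-158) = ((-2696 + 7*(-7))*(-6939))*(-158) = ((-2696 - 49)*(-6939))*(-158) = -2745*(-6939)*(-158) = 19047555*(-158) = -3009513690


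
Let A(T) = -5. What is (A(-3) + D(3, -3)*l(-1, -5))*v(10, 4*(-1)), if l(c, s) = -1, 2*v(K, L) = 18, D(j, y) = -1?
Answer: -36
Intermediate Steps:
v(K, L) = 9 (v(K, L) = (1/2)*18 = 9)
(A(-3) + D(3, -3)*l(-1, -5))*v(10, 4*(-1)) = (-5 - 1*(-1))*9 = (-5 + 1)*9 = -4*9 = -36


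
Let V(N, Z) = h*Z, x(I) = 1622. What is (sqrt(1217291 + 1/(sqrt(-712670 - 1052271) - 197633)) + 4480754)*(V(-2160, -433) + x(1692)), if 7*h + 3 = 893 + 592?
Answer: -2824452245408/7 - 630352*sqrt((240576872202 - 1217291*I*sqrt(1764941))/(197633 - I*sqrt(1764941)))/7 ≈ -4.0359e+11 + 1.388e-6*I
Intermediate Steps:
h = 1482/7 (h = -3/7 + (893 + 592)/7 = -3/7 + (1/7)*1485 = -3/7 + 1485/7 = 1482/7 ≈ 211.71)
V(N, Z) = 1482*Z/7
(sqrt(1217291 + 1/(sqrt(-712670 - 1052271) - 197633)) + 4480754)*(V(-2160, -433) + x(1692)) = (sqrt(1217291 + 1/(sqrt(-712670 - 1052271) - 197633)) + 4480754)*((1482/7)*(-433) + 1622) = (sqrt(1217291 + 1/(sqrt(-1764941) - 197633)) + 4480754)*(-641706/7 + 1622) = (sqrt(1217291 + 1/(I*sqrt(1764941) - 197633)) + 4480754)*(-630352/7) = (sqrt(1217291 + 1/(-197633 + I*sqrt(1764941))) + 4480754)*(-630352/7) = (4480754 + sqrt(1217291 + 1/(-197633 + I*sqrt(1764941))))*(-630352/7) = -2824452245408/7 - 630352*sqrt(1217291 + 1/(-197633 + I*sqrt(1764941)))/7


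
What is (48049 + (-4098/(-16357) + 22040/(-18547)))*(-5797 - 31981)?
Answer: -550670948243926666/303373279 ≈ -1.8152e+9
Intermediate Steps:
(48049 + (-4098/(-16357) + 22040/(-18547)))*(-5797 - 31981) = (48049 + (-4098*(-1/16357) + 22040*(-1/18547)))*(-37778) = (48049 + (4098/16357 - 22040/18547))*(-37778) = (48049 - 284502674/303373279)*(-37778) = (14576498179997/303373279)*(-37778) = -550670948243926666/303373279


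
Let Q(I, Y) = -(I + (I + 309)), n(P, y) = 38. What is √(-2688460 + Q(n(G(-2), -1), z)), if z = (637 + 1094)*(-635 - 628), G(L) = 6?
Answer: I*√2688845 ≈ 1639.8*I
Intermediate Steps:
z = -2186253 (z = 1731*(-1263) = -2186253)
Q(I, Y) = -309 - 2*I (Q(I, Y) = -(I + (309 + I)) = -(309 + 2*I) = -309 - 2*I)
√(-2688460 + Q(n(G(-2), -1), z)) = √(-2688460 + (-309 - 2*38)) = √(-2688460 + (-309 - 76)) = √(-2688460 - 385) = √(-2688845) = I*√2688845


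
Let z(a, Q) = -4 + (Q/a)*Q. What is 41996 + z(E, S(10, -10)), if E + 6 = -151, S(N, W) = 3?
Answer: 6592735/157 ≈ 41992.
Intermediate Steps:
E = -157 (E = -6 - 151 = -157)
z(a, Q) = -4 + Q**2/a
41996 + z(E, S(10, -10)) = 41996 + (-4 + 3**2/(-157)) = 41996 + (-4 + 9*(-1/157)) = 41996 + (-4 - 9/157) = 41996 - 637/157 = 6592735/157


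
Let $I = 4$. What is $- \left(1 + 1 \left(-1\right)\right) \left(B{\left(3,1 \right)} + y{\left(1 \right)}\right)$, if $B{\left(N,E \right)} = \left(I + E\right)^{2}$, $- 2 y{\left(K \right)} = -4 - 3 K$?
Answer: $0$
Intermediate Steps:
$y{\left(K \right)} = 2 + \frac{3 K}{2}$ ($y{\left(K \right)} = - \frac{-4 - 3 K}{2} = 2 + \frac{3 K}{2}$)
$B{\left(N,E \right)} = \left(4 + E\right)^{2}$
$- \left(1 + 1 \left(-1\right)\right) \left(B{\left(3,1 \right)} + y{\left(1 \right)}\right) = - \left(1 + 1 \left(-1\right)\right) \left(\left(4 + 1\right)^{2} + \left(2 + \frac{3}{2} \cdot 1\right)\right) = - \left(1 - 1\right) \left(5^{2} + \left(2 + \frac{3}{2}\right)\right) = - 0 \left(25 + \frac{7}{2}\right) = - \frac{0 \cdot 57}{2} = \left(-1\right) 0 = 0$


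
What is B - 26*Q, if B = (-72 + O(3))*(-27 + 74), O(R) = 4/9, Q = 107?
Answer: -55306/9 ≈ -6145.1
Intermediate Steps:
O(R) = 4/9 (O(R) = 4*(⅑) = 4/9)
B = -30268/9 (B = (-72 + 4/9)*(-27 + 74) = -644/9*47 = -30268/9 ≈ -3363.1)
B - 26*Q = -30268/9 - 26*107 = -30268/9 - 2782 = -55306/9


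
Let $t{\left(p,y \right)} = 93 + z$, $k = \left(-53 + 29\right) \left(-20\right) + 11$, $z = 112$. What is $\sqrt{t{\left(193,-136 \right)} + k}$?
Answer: $2 \sqrt{174} \approx 26.382$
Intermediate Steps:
$k = 491$ ($k = \left(-24\right) \left(-20\right) + 11 = 480 + 11 = 491$)
$t{\left(p,y \right)} = 205$ ($t{\left(p,y \right)} = 93 + 112 = 205$)
$\sqrt{t{\left(193,-136 \right)} + k} = \sqrt{205 + 491} = \sqrt{696} = 2 \sqrt{174}$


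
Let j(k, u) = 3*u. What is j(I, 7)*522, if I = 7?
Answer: 10962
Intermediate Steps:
j(I, 7)*522 = (3*7)*522 = 21*522 = 10962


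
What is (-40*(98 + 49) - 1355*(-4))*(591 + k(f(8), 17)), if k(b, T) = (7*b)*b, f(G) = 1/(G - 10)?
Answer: -272665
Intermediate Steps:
f(G) = 1/(-10 + G)
k(b, T) = 7*b**2
(-40*(98 + 49) - 1355*(-4))*(591 + k(f(8), 17)) = (-40*(98 + 49) - 1355*(-4))*(591 + 7*(1/(-10 + 8))**2) = (-40*147 + 5420)*(591 + 7*(1/(-2))**2) = (-5880 + 5420)*(591 + 7*(-1/2)**2) = -460*(591 + 7*(1/4)) = -460*(591 + 7/4) = -460*2371/4 = -272665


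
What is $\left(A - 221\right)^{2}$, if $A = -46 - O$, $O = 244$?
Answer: $261121$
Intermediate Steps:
$A = -290$ ($A = -46 - 244 = -290$)
$\left(A - 221\right)^{2} = \left(-290 - 221\right)^{2} = \left(-511\right)^{2} = 261121$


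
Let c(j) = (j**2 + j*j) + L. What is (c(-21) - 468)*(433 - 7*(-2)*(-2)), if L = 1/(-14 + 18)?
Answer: 671085/4 ≈ 1.6777e+5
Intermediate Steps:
L = 1/4 ≈ 0.25000
c(j) = 1/4 + 2*j**2 (c(j) = (j**2 + j*j) + 1/4 = (j**2 + j**2) + 1/4 = 2*j**2 + 1/4 = 1/4 + 2*j**2)
(c(-21) - 468)*(433 - 7*(-2)*(-2)) = ((1/4 + 2*(-21)**2) - 468)*(433 - 7*(-2)*(-2)) = ((1/4 + 2*441) - 468)*(433 + 14*(-2)) = ((1/4 + 882) - 468)*(433 - 28) = (3529/4 - 468)*405 = (1657/4)*405 = 671085/4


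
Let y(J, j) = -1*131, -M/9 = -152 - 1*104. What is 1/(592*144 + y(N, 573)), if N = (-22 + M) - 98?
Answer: 1/85117 ≈ 1.1749e-5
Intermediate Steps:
M = 2304 (M = -9*(-152 - 1*104) = -9*(-152 - 104) = -9*(-256) = 2304)
N = 2184 (N = (-22 + 2304) - 98 = 2282 - 98 = 2184)
y(J, j) = -131
1/(592*144 + y(N, 573)) = 1/(592*144 - 131) = 1/(85248 - 131) = 1/85117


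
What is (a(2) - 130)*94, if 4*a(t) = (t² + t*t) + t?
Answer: -11985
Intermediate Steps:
a(t) = t²/2 + t/4 (a(t) = ((t² + t*t) + t)/4 = ((t² + t²) + t)/4 = (2*t² + t)/4 = (t + 2*t²)/4 = t²/2 + t/4)
(a(2) - 130)*94 = ((¼)*2*(1 + 2*2) - 130)*94 = ((¼)*2*(1 + 4) - 130)*94 = ((¼)*2*5 - 130)*94 = (5/2 - 130)*94 = -255/2*94 = -11985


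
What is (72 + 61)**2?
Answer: 17689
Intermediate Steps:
(72 + 61)**2 = 133**2 = 17689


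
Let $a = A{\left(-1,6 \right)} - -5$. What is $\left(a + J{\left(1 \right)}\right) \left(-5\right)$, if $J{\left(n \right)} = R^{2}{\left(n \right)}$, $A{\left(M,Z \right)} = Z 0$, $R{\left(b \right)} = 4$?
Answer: $-105$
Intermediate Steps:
$A{\left(M,Z \right)} = 0$
$J{\left(n \right)} = 16$ ($J{\left(n \right)} = 4^{2} = 16$)
$a = 5$ ($a = 0 - -5 = 0 + 5 = 5$)
$\left(a + J{\left(1 \right)}\right) \left(-5\right) = \left(5 + 16\right) \left(-5\right) = 21 \left(-5\right) = -105$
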